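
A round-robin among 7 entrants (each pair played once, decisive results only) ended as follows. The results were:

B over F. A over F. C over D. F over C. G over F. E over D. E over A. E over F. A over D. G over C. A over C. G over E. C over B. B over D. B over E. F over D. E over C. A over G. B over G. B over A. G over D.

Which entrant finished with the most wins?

B

Win totals: A 4, B 5, C 2, D 0, E 4, F 2, G 4.
B leads with 5 wins (next highest: 4).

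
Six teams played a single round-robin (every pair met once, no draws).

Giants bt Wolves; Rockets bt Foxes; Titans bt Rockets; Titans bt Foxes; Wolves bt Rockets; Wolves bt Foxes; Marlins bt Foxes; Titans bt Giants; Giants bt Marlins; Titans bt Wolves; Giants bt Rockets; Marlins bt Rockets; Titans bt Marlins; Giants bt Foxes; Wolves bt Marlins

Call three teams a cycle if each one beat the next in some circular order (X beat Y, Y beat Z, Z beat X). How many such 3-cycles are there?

0

Of the C(6,3) = 20 triples, the cyclic ones are: none.
That is 0.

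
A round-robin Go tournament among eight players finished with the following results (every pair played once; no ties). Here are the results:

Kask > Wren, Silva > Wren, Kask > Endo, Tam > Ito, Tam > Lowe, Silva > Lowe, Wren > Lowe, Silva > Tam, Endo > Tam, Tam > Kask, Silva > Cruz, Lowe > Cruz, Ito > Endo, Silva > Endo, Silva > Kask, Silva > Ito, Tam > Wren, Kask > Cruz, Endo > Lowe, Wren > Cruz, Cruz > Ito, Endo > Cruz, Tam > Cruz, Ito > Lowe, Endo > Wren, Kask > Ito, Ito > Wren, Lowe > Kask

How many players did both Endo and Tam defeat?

Endo beat: Lowe, Cruz, Wren, Tam.
Tam beat: Lowe, Cruz, Wren, Kask, Ito.
Both beat: Lowe, Cruz, Wren — 3.

3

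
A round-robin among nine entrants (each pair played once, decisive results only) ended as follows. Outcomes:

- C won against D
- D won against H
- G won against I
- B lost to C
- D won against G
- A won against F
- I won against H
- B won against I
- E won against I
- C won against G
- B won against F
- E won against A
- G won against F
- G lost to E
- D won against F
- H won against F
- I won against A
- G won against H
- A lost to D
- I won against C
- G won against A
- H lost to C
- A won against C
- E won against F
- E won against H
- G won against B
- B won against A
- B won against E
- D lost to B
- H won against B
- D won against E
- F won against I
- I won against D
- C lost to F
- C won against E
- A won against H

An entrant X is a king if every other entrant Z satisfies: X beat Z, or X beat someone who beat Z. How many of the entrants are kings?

8

A reaches everyone (king).
B reaches everyone (king).
C reaches everyone (king).
D reaches everyone (king).
E reaches everyone (king).
F reaches everyone (king).
G reaches everyone (king).
H cannot reach G in two steps.
I reaches everyone (king).
Kings: A, B, C, D, E, F, G, I — 8.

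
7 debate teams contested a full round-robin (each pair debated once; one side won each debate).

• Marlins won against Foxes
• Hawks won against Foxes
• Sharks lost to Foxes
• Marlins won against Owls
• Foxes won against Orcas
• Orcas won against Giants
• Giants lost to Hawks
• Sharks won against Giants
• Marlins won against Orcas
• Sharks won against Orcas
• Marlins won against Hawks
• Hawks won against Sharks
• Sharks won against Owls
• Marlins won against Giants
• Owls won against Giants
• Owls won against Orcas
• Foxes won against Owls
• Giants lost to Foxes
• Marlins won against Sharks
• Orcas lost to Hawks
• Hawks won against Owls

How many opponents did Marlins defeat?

Marlins' results: beat Giants, Hawks, Foxes, Owls, Orcas, Sharks; lost to no one.
That is 6 wins.

6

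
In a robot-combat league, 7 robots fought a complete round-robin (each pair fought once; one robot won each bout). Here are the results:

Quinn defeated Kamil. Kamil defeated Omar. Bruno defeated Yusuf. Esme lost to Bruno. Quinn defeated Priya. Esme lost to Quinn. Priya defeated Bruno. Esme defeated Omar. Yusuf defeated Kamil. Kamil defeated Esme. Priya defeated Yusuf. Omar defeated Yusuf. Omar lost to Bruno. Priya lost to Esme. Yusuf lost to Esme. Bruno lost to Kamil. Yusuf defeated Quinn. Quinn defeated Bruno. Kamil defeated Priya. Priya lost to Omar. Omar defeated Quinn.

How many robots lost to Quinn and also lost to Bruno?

1

Quinn beat: Priya, Bruno, Kamil, Esme.
Bruno beat: Yusuf, Esme, Omar.
Both beat: Esme — 1.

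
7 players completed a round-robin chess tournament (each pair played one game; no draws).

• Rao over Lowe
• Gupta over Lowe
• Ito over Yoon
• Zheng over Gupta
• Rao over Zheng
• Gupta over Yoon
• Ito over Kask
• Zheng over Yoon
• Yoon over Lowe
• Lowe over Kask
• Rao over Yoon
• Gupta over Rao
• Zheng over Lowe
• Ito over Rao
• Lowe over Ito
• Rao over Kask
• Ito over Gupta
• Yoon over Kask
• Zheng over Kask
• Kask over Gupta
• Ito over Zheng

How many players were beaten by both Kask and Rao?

0

Kask beat: Gupta.
Rao beat: Kask, Zheng, Yoon, Lowe.
No one was beaten by both.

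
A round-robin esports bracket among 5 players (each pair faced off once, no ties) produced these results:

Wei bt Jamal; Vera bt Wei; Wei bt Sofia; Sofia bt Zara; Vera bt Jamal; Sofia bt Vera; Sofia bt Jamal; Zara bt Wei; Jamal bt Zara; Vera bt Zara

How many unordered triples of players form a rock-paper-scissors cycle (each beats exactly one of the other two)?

Of the C(5,3) = 10 triples, the cyclic ones are: {Vera, Sofia, Wei}; {Zara, Jamal, Wei}; {Zara, Sofia, Wei}.
That is 3.

3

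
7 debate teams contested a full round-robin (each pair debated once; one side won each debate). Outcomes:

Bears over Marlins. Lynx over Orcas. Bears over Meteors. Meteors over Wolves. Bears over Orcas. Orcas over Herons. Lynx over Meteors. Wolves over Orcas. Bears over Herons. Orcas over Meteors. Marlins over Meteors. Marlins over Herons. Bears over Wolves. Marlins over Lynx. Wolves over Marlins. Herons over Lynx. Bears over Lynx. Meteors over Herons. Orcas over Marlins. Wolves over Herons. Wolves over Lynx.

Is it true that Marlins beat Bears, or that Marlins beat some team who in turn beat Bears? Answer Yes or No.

No

Marlins did not beat Bears directly.
Marlins beat Herons, Meteors, Lynx, but each of them lost to Bears. No two-step path.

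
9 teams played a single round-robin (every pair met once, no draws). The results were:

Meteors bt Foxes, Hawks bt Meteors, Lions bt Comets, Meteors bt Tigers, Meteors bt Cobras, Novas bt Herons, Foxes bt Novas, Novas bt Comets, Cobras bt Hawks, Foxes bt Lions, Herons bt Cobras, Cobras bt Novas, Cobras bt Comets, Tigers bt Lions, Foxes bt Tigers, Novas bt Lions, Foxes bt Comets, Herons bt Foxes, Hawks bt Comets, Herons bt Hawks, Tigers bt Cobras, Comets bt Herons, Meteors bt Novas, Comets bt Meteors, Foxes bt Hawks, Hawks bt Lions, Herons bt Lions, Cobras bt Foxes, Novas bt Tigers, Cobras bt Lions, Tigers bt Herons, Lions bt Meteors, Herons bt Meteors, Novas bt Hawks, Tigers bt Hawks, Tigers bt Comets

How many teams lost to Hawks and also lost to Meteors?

0

Hawks beat: Comets, Meteors, Lions.
Meteors beat: Novas, Cobras, Tigers, Foxes.
No one was beaten by both.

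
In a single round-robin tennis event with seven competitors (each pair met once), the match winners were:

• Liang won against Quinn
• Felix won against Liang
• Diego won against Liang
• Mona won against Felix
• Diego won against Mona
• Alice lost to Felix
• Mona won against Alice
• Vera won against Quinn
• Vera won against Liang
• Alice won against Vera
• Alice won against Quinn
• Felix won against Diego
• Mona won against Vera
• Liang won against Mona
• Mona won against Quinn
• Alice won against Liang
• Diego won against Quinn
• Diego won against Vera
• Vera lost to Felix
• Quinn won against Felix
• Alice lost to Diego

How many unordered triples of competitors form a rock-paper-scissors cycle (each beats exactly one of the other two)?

Win totals: Vera 2, Felix 4, Mona 4, Quinn 1, Liang 2, Alice 3, Diego 5.
A competitor with w wins dominates both others in C(w,2) triples; summing gives 1 + 6 + 6 + 0 + 1 + 3 + 10 = 27 transitive triples.
Total triples C(7,3) = 35, so cyclic triples = 35 − 27 = 8.

8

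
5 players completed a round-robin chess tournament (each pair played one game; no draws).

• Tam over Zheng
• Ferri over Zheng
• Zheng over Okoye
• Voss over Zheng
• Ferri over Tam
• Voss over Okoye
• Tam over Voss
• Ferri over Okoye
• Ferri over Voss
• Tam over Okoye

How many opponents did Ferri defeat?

4

Ferri's results: beat Voss, Tam, Okoye, Zheng; lost to no one.
That is 4 wins.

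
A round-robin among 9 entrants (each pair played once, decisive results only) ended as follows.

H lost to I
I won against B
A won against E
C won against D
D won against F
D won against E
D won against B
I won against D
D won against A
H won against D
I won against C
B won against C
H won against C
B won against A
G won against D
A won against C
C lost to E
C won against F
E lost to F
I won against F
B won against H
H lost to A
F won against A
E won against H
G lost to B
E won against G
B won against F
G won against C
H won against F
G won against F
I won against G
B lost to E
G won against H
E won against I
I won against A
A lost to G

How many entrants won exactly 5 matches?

Win totals: A 3, B 5, C 2, D 4, E 5, F 2, G 5, H 3, I 7.
Exactly 5: B, E, G — 3 entrants.

3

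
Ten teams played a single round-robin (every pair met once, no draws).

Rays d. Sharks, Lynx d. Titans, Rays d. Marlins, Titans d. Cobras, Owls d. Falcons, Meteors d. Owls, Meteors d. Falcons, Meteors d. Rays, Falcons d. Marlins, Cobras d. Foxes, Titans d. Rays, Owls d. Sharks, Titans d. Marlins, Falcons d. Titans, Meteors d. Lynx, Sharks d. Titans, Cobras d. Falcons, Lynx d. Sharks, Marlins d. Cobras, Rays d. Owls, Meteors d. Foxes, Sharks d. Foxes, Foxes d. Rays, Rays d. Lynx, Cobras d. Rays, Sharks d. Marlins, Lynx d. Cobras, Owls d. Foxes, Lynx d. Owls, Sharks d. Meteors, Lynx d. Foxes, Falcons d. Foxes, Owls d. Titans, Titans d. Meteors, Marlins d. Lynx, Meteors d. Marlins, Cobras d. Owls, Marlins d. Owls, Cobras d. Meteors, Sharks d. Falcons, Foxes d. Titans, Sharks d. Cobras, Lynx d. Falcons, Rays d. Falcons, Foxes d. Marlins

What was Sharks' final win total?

Sharks' results: beat Meteors, Titans, Falcons, Foxes, Marlins, Cobras; lost to Rays, Lynx, Owls.
That is 6 wins.

6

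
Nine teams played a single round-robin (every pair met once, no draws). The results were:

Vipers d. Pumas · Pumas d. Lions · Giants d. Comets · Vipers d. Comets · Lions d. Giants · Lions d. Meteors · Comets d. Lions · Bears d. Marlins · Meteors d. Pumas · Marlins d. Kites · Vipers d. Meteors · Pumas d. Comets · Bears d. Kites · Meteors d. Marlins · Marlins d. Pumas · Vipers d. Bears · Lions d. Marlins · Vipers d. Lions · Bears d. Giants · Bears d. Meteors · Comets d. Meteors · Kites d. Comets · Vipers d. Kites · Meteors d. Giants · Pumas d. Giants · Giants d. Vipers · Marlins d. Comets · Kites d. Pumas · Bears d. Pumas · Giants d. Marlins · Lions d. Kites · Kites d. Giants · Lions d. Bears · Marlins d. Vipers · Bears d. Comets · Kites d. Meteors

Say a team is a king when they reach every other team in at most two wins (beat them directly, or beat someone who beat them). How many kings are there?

6

Pumas reaches everyone (king).
Marlins reaches everyone (king).
Meteors cannot reach Bears in two steps.
Giants reaches everyone (king).
Bears reaches everyone (king).
Lions reaches everyone (king).
Vipers reaches everyone (king).
Kites cannot reach Bears in two steps.
Comets cannot reach Vipers in two steps.
Kings: Pumas, Marlins, Giants, Bears, Lions, Vipers — 6.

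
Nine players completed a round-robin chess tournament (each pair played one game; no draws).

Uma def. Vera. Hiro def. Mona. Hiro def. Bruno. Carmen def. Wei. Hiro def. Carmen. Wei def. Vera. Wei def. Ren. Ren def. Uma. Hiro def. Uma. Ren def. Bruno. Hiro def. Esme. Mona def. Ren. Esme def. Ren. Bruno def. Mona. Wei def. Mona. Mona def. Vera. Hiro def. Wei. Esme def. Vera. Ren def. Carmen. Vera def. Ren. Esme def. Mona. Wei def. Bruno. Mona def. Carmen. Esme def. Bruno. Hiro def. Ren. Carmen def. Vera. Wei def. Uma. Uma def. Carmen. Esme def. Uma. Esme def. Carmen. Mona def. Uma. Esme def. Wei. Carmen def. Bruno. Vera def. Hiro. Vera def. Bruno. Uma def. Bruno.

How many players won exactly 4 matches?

1

Win totals: Uma 3, Bruno 1, Hiro 7, Mona 4, Vera 3, Carmen 3, Esme 7, Wei 5, Ren 3.
Exactly 4: Mona — 1 player.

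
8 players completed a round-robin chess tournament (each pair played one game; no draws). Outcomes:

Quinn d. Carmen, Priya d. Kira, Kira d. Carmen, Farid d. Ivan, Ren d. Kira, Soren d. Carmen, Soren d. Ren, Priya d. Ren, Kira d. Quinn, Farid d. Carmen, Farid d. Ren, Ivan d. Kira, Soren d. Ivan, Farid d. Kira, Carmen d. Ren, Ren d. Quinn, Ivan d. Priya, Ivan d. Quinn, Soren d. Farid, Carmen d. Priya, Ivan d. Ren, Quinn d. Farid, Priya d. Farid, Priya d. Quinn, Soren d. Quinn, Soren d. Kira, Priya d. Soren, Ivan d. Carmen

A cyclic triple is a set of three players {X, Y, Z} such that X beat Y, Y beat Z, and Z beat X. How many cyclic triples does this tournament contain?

Win totals: Priya 5, Soren 6, Kira 2, Ren 2, Carmen 2, Quinn 2, Farid 4, Ivan 5.
A player with w wins dominates both others in C(w,2) triples; summing gives 10 + 15 + 1 + 1 + 1 + 1 + 6 + 10 = 45 transitive triples.
Total triples C(8,3) = 56, so cyclic triples = 56 − 45 = 11.

11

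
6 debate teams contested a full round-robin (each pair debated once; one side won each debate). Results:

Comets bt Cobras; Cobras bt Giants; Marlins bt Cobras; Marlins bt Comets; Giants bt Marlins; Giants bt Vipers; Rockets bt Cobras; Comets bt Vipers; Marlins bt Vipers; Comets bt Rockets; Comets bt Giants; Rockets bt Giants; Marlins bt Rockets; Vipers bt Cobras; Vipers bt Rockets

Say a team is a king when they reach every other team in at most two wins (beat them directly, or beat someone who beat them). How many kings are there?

3

Marlins reaches everyone (king).
Comets reaches everyone (king).
Rockets cannot reach Comets in two steps.
Cobras cannot reach Comets, Rockets in two steps.
Giants reaches everyone (king).
Vipers cannot reach Marlins, Comets in two steps.
Kings: Marlins, Comets, Giants — 3.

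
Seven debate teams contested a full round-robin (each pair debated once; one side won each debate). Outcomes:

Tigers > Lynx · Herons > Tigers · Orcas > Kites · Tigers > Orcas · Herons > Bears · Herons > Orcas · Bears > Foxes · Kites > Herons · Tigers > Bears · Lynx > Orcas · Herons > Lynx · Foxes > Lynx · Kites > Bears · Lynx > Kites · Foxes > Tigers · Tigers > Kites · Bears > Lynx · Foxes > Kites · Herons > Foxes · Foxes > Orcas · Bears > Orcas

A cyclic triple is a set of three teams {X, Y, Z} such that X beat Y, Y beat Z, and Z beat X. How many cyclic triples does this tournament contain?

8

Win totals: Lynx 2, Foxes 4, Orcas 1, Kites 2, Tigers 4, Bears 3, Herons 5.
A team with w wins dominates both others in C(w,2) triples; summing gives 1 + 6 + 0 + 1 + 6 + 3 + 10 = 27 transitive triples.
Total triples C(7,3) = 35, so cyclic triples = 35 − 27 = 8.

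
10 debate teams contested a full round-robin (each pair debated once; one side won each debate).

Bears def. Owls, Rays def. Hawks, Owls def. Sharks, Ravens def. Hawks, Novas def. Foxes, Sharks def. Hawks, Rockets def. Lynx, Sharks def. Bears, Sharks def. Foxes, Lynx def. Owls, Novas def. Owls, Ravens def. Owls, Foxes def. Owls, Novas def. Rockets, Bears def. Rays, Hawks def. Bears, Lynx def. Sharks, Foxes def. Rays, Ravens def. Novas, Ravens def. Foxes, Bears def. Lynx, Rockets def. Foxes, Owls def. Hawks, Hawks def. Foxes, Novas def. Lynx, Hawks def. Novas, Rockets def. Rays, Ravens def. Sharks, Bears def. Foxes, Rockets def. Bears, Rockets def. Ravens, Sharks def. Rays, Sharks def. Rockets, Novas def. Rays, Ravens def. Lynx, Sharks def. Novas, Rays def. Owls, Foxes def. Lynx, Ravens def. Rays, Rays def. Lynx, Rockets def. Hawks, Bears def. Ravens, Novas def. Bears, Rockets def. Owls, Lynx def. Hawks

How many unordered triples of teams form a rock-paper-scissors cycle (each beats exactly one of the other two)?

25

Win totals: Rockets 7, Lynx 3, Novas 6, Sharks 6, Bears 5, Ravens 7, Rays 3, Hawks 3, Foxes 3, Owls 2.
A team with w wins dominates both others in C(w,2) triples; summing gives 21 + 3 + 15 + 15 + 10 + 21 + 3 + 3 + 3 + 1 = 95 transitive triples.
Total triples C(10,3) = 120, so cyclic triples = 120 − 95 = 25.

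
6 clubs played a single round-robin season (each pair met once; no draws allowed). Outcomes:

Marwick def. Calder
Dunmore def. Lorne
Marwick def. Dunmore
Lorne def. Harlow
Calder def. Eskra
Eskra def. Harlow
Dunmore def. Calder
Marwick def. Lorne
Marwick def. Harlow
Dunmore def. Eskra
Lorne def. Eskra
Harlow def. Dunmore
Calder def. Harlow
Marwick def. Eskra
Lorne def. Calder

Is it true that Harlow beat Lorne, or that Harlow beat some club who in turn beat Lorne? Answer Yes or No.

Harlow did not beat Lorne directly.
Harlow beat Dunmore. Of those, Dunmore beat Lorne.

Yes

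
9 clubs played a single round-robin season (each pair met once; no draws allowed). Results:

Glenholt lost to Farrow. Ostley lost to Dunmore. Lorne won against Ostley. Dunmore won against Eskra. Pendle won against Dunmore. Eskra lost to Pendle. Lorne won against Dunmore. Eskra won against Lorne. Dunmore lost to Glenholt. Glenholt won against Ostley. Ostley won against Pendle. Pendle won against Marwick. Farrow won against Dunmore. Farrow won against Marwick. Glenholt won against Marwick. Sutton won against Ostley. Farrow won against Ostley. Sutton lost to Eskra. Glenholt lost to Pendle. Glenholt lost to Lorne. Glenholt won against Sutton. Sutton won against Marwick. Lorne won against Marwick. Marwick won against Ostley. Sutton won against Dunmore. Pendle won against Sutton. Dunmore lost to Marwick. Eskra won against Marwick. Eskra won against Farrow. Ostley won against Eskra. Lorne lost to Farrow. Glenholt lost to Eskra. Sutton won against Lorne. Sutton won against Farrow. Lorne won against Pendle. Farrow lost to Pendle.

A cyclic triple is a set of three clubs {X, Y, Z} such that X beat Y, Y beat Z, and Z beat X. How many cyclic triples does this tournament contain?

20

Win totals: Dunmore 2, Glenholt 4, Ostley 2, Sutton 5, Pendle 6, Lorne 5, Farrow 5, Eskra 5, Marwick 2.
A club with w wins dominates both others in C(w,2) triples; summing gives 1 + 6 + 1 + 10 + 15 + 10 + 10 + 10 + 1 = 64 transitive triples.
Total triples C(9,3) = 84, so cyclic triples = 84 − 64 = 20.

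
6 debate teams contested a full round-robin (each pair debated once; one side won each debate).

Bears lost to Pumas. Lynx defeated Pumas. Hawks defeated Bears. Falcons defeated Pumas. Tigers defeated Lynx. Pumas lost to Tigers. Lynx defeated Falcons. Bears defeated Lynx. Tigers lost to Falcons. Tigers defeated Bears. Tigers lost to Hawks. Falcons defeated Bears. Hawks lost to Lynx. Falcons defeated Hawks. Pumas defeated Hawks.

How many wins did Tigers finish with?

Tigers' results: beat Lynx, Bears, Pumas; lost to Falcons, Hawks.
That is 3 wins.

3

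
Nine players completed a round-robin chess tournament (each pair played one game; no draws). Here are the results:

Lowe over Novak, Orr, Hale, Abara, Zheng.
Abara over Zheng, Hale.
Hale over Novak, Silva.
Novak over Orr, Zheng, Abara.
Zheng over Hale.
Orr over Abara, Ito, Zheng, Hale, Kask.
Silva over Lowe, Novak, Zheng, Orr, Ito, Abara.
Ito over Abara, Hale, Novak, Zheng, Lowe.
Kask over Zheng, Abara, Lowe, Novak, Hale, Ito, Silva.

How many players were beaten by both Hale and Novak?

0

Hale beat: Silva, Novak.
Novak beat: Abara, Orr, Zheng.
No one was beaten by both.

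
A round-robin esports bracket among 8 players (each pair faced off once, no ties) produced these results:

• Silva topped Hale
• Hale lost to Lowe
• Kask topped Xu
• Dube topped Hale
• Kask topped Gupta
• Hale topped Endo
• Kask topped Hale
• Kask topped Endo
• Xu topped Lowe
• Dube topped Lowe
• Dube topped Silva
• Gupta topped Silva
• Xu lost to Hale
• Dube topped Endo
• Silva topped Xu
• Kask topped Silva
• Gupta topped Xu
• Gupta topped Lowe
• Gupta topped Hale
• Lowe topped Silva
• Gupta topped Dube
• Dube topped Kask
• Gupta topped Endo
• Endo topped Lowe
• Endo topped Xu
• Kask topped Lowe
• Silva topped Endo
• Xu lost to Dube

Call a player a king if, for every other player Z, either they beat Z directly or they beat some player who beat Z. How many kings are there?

Kask reaches everyone (king).
Xu cannot reach Kask, Dube, Endo, Gupta in two steps.
Dube reaches everyone (king).
Endo cannot reach Kask, Dube, Gupta in two steps.
Hale cannot reach Kask, Dube, Silva, Gupta in two steps.
Lowe cannot reach Kask, Dube, Gupta in two steps.
Silva cannot reach Kask, Dube, Gupta in two steps.
Gupta reaches everyone (king).
Kings: Kask, Dube, Gupta — 3.

3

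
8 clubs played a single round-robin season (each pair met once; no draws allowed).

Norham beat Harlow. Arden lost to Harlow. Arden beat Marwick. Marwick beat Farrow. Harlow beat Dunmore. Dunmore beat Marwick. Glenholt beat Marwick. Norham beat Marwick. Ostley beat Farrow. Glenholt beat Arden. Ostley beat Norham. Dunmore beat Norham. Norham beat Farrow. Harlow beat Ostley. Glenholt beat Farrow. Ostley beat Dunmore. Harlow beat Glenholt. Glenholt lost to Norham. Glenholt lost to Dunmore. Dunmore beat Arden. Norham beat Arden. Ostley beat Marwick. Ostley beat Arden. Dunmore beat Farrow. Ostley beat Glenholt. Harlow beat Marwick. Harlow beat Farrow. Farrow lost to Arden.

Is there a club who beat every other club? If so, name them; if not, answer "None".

Highest win total is Ostley with 6 (out of 7 possible).
Ostley lost to Harlow, so no club went undefeated.

None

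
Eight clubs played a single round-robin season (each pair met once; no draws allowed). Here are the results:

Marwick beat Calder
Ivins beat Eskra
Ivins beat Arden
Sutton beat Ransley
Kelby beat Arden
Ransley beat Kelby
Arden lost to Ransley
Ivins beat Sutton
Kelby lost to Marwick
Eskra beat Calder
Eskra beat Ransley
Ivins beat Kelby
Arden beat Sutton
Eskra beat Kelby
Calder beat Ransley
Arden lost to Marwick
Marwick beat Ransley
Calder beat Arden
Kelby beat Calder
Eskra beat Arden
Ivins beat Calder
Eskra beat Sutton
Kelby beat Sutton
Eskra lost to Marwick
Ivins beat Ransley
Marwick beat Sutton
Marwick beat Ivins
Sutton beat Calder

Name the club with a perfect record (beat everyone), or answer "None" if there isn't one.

Marwick

Marwick has 7 wins out of 7 opponents — a perfect record.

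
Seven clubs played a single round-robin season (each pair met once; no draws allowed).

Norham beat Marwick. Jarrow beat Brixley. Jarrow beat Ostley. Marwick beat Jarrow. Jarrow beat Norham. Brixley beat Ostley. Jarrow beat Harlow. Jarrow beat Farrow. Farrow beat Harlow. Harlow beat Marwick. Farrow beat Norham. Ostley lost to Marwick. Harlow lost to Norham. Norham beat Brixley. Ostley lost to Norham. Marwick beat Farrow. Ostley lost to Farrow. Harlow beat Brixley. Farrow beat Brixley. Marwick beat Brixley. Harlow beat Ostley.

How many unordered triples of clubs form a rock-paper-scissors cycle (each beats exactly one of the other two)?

Win totals: Norham 4, Harlow 3, Farrow 4, Marwick 4, Brixley 1, Ostley 0, Jarrow 5.
A club with w wins dominates both others in C(w,2) triples; summing gives 6 + 3 + 6 + 6 + 0 + 0 + 10 = 31 transitive triples.
Total triples C(7,3) = 35, so cyclic triples = 35 − 31 = 4.

4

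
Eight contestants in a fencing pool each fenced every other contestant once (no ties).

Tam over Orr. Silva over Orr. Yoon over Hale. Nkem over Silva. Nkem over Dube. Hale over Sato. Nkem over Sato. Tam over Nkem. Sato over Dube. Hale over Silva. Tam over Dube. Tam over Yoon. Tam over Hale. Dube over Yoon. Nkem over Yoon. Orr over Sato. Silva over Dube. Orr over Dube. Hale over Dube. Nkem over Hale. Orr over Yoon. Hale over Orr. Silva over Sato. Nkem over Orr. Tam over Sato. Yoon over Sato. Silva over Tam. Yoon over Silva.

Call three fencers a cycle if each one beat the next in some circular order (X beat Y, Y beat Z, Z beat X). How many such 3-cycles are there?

Win totals: Yoon 3, Silva 4, Nkem 6, Sato 1, Dube 1, Orr 3, Tam 6, Hale 4.
A fencer with w wins dominates both others in C(w,2) triples; summing gives 3 + 6 + 15 + 0 + 0 + 3 + 15 + 6 = 48 transitive triples.
Total triples C(8,3) = 56, so cyclic triples = 56 − 48 = 8.

8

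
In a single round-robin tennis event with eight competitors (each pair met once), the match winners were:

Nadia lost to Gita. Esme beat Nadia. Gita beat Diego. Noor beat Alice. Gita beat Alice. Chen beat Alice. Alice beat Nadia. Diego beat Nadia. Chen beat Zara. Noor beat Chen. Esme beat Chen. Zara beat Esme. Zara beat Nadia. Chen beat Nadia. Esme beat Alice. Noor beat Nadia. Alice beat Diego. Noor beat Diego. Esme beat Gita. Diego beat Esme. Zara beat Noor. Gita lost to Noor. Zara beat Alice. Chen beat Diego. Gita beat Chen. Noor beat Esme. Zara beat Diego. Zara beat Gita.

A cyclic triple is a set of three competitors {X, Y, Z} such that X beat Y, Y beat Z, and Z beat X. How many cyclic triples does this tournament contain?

Win totals: Nadia 0, Zara 6, Diego 2, Chen 4, Noor 6, Alice 2, Gita 4, Esme 4.
A competitor with w wins dominates both others in C(w,2) triples; summing gives 0 + 15 + 1 + 6 + 15 + 1 + 6 + 6 = 50 transitive triples.
Total triples C(8,3) = 56, so cyclic triples = 56 − 50 = 6.

6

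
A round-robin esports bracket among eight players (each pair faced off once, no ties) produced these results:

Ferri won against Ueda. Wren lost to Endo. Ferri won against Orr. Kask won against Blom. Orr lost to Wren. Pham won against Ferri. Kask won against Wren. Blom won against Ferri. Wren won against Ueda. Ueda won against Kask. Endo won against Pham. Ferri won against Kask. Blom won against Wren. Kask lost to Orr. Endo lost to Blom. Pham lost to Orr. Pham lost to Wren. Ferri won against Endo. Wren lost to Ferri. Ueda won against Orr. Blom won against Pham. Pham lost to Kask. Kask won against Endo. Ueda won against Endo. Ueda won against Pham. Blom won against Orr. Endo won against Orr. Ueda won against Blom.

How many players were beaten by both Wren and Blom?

2

Wren beat: Ueda, Pham, Orr.
Blom beat: Endo, Pham, Ferri, Wren, Orr.
Both beat: Pham, Orr — 2.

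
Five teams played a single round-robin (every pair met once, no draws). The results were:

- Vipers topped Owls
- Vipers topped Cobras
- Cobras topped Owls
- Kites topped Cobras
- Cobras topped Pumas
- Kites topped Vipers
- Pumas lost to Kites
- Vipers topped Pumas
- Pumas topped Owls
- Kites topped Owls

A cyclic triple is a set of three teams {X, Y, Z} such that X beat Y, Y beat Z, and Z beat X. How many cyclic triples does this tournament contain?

Of the C(5,3) = 10 triples, the cyclic ones are: none.
That is 0.

0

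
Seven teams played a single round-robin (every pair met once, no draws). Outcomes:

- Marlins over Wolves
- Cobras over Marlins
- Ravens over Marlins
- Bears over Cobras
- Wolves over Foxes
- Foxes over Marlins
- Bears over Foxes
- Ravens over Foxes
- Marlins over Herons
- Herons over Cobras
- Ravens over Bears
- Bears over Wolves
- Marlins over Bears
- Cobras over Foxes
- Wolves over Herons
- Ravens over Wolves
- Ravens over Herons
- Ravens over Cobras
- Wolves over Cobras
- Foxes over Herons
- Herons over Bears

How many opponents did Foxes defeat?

2

Foxes' results: beat Marlins, Herons; lost to Cobras, Wolves, Bears, Ravens.
That is 2 wins.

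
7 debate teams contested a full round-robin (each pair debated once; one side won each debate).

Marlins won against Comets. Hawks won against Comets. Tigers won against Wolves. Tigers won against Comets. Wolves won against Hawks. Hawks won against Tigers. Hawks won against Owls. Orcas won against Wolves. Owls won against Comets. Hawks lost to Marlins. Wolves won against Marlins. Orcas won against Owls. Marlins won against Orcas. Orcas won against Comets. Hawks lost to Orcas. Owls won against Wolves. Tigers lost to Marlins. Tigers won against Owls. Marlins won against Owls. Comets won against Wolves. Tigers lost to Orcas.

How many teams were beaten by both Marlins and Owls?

Marlins beat: Tigers, Comets, Orcas, Hawks, Owls.
Owls beat: Comets, Wolves.
Both beat: Comets — 1.

1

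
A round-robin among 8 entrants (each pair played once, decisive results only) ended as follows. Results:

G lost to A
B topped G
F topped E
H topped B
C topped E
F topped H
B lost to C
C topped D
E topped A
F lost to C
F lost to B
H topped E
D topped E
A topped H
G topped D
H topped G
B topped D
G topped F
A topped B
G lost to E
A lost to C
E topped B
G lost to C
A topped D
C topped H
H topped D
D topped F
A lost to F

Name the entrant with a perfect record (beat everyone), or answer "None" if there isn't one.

C has 7 wins out of 7 opponents — a perfect record.

C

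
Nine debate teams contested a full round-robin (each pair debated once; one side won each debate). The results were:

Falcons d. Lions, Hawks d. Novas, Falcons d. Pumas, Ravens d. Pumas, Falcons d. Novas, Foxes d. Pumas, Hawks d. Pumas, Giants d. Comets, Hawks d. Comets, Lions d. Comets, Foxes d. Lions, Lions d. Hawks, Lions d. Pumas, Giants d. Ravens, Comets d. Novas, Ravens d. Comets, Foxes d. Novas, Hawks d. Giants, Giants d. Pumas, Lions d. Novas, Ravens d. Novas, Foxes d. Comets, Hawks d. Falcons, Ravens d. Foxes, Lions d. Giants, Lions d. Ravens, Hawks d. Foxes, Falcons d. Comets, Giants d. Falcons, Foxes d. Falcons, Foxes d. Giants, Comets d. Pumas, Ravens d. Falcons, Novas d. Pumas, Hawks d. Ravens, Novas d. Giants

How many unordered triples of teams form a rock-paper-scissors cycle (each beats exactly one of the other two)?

Win totals: Novas 2, Lions 6, Comets 2, Falcons 4, Hawks 7, Foxes 6, Ravens 5, Pumas 0, Giants 4.
A team with w wins dominates both others in C(w,2) triples; summing gives 1 + 15 + 1 + 6 + 21 + 15 + 10 + 0 + 6 = 75 transitive triples.
Total triples C(9,3) = 84, so cyclic triples = 84 − 75 = 9.

9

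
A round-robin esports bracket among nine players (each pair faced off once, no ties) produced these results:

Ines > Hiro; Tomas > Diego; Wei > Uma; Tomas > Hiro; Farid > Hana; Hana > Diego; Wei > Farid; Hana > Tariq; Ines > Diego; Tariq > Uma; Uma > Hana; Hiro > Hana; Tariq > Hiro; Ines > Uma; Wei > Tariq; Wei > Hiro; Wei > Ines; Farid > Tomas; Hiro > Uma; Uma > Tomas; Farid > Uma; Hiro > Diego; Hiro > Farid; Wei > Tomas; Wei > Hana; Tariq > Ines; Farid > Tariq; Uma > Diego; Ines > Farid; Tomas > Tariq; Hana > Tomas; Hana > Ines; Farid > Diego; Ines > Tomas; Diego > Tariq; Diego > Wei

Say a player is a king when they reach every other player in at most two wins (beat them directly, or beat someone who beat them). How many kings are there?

7

Diego reaches everyone (king).
Wei reaches everyone (king).
Farid reaches everyone (king).
Hana reaches everyone (king).
Ines reaches everyone (king).
Tariq cannot reach Wei in two steps.
Hiro reaches everyone (king).
Uma cannot reach Farid in two steps.
Tomas reaches everyone (king).
Kings: Diego, Wei, Farid, Hana, Ines, Hiro, Tomas — 7.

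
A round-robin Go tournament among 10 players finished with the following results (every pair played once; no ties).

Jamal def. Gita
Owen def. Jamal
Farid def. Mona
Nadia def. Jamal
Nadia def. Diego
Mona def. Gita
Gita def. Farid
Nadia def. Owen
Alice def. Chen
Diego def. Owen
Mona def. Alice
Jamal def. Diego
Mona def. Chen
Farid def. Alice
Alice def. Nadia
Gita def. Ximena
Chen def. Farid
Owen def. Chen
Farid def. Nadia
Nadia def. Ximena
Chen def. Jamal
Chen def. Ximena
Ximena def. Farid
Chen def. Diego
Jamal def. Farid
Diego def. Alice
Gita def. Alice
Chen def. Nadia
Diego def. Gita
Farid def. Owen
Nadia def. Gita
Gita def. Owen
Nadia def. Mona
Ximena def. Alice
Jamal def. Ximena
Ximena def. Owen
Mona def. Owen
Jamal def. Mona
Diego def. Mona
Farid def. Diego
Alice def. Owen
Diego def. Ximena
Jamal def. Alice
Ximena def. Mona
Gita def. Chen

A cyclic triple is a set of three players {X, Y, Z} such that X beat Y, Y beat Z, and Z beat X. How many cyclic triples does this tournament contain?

Win totals: Chen 5, Owen 2, Mona 4, Jamal 6, Gita 5, Alice 3, Nadia 6, Farid 5, Ximena 4, Diego 5.
A player with w wins dominates both others in C(w,2) triples; summing gives 10 + 1 + 6 + 15 + 10 + 3 + 15 + 10 + 6 + 10 = 86 transitive triples.
Total triples C(10,3) = 120, so cyclic triples = 120 − 86 = 34.

34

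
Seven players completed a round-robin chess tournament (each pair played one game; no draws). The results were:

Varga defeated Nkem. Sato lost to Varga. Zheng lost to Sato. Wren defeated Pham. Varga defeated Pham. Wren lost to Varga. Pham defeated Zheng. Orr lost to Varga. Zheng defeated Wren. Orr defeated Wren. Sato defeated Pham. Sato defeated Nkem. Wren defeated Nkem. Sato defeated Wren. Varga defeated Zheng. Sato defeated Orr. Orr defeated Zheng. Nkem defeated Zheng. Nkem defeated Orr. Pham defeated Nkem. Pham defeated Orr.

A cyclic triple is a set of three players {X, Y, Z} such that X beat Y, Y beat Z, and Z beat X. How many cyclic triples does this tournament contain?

4

Win totals: Sato 5, Orr 2, Nkem 2, Varga 6, Zheng 1, Pham 3, Wren 2.
A player with w wins dominates both others in C(w,2) triples; summing gives 10 + 1 + 1 + 15 + 0 + 3 + 1 = 31 transitive triples.
Total triples C(7,3) = 35, so cyclic triples = 35 − 31 = 4.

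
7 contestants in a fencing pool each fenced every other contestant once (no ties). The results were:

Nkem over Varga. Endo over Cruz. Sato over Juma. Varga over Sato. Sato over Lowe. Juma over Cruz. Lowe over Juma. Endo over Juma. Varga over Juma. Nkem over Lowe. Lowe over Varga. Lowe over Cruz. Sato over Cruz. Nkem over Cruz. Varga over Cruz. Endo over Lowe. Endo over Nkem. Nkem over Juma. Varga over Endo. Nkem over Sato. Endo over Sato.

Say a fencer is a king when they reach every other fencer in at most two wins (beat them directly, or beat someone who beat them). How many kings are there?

Sato cannot reach Endo, Nkem in two steps.
Lowe cannot reach Nkem in two steps.
Juma cannot reach Sato, Lowe, Endo, Nkem, Varga in two steps.
Endo reaches everyone (king).
Nkem reaches everyone (king).
Cruz cannot reach Sato, Lowe, Juma, Endo, Nkem, Varga in two steps.
Varga reaches everyone (king).
Kings: Endo, Nkem, Varga — 3.

3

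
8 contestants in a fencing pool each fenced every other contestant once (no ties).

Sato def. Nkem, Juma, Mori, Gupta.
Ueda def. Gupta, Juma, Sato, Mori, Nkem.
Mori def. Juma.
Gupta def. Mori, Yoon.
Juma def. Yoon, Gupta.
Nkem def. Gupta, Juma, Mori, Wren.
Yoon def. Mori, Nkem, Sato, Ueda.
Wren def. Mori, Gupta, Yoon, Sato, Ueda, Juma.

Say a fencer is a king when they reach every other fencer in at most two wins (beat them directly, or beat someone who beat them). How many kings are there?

4

Gupta cannot reach Wren in two steps.
Nkem reaches everyone (king).
Ueda reaches everyone (king).
Sato cannot reach Ueda in two steps.
Mori cannot reach Nkem, Ueda, Sato, Wren in two steps.
Juma cannot reach Wren in two steps.
Wren reaches everyone (king).
Yoon reaches everyone (king).
Kings: Nkem, Ueda, Wren, Yoon — 4.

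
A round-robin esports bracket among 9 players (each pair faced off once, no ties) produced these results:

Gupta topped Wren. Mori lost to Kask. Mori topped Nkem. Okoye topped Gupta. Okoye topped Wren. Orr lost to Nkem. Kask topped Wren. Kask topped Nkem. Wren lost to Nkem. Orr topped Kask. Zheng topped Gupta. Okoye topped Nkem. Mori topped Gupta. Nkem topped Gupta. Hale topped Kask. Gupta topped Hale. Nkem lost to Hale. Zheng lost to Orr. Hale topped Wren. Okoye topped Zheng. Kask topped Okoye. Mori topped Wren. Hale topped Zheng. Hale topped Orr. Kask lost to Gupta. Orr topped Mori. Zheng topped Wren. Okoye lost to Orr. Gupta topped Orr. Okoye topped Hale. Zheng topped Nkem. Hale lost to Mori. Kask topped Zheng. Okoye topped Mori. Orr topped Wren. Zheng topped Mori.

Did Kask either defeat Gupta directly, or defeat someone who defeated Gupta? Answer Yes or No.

Kask did not beat Gupta directly.
Kask beat Wren, Mori, Okoye, Zheng, Nkem. Of those, Mori beat Gupta.

Yes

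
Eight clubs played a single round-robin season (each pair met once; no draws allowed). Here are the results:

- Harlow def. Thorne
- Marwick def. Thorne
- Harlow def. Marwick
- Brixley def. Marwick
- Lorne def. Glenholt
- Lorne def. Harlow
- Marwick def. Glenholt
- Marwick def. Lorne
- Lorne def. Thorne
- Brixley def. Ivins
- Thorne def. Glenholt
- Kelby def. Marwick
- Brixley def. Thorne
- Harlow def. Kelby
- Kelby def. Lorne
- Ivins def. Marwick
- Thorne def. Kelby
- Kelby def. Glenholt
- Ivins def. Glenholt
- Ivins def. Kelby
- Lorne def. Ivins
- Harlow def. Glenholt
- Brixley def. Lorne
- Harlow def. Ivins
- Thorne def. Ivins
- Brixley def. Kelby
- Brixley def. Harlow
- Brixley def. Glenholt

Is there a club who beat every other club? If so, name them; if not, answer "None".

Brixley has 7 wins out of 7 opponents — a perfect record.

Brixley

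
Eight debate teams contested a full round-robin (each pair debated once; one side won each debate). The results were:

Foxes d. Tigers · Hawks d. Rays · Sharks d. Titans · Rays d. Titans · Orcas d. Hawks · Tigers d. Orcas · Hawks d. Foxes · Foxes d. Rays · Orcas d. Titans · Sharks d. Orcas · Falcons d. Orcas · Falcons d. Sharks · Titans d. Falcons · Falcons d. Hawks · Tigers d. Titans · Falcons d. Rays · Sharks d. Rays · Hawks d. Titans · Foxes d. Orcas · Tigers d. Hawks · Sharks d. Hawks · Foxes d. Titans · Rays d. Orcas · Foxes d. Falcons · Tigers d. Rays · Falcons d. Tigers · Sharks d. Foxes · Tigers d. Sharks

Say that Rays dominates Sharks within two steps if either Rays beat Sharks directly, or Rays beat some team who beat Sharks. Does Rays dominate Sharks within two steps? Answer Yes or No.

Rays did not beat Sharks directly.
Rays beat Titans, Orcas, but each of them lost to Sharks. No two-step path.

No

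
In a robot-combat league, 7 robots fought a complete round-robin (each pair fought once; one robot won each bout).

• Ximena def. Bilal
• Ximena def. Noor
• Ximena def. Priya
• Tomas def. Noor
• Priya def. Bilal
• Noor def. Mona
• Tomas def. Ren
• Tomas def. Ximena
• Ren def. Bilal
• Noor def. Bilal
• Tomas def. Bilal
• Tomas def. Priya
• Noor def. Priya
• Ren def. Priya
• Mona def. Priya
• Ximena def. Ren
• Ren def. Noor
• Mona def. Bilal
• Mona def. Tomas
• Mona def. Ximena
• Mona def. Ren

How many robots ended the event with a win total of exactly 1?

1

Win totals: Priya 1, Noor 3, Bilal 0, Ren 3, Ximena 4, Mona 5, Tomas 5.
Exactly 1: Priya — 1 robot.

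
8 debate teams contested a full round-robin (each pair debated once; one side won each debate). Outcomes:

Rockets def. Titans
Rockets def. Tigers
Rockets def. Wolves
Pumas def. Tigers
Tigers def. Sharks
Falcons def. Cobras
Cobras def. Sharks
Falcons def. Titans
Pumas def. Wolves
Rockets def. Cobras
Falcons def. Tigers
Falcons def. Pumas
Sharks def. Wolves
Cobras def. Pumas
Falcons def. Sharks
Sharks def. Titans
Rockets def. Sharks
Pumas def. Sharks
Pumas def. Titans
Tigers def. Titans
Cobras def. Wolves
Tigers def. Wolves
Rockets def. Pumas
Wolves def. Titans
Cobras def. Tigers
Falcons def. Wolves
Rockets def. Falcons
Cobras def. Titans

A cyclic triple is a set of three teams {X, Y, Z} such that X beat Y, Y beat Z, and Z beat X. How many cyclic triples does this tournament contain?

0

Win totals: Falcons 6, Cobras 5, Pumas 4, Tigers 3, Rockets 7, Titans 0, Sharks 2, Wolves 1.
A team with w wins dominates both others in C(w,2) triples; summing gives 15 + 10 + 6 + 3 + 21 + 0 + 1 + 0 = 56 transitive triples.
Total triples C(8,3) = 56, so cyclic triples = 56 − 56 = 0.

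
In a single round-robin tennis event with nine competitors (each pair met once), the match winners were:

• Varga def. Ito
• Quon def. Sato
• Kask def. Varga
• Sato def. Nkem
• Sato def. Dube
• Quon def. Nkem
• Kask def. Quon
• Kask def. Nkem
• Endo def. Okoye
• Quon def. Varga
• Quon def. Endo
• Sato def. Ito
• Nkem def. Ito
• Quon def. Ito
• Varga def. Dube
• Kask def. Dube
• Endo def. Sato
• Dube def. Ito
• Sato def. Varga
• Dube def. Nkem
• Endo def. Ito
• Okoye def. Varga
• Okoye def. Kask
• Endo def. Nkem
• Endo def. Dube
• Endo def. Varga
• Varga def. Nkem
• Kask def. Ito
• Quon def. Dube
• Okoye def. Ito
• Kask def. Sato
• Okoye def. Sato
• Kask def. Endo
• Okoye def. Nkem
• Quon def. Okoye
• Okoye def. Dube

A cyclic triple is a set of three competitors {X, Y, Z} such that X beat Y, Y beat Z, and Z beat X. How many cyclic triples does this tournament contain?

2

Win totals: Quon 7, Okoye 6, Endo 6, Nkem 1, Varga 3, Ito 0, Kask 7, Dube 2, Sato 4.
A competitor with w wins dominates both others in C(w,2) triples; summing gives 21 + 15 + 15 + 0 + 3 + 0 + 21 + 1 + 6 = 82 transitive triples.
Total triples C(9,3) = 84, so cyclic triples = 84 − 82 = 2.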